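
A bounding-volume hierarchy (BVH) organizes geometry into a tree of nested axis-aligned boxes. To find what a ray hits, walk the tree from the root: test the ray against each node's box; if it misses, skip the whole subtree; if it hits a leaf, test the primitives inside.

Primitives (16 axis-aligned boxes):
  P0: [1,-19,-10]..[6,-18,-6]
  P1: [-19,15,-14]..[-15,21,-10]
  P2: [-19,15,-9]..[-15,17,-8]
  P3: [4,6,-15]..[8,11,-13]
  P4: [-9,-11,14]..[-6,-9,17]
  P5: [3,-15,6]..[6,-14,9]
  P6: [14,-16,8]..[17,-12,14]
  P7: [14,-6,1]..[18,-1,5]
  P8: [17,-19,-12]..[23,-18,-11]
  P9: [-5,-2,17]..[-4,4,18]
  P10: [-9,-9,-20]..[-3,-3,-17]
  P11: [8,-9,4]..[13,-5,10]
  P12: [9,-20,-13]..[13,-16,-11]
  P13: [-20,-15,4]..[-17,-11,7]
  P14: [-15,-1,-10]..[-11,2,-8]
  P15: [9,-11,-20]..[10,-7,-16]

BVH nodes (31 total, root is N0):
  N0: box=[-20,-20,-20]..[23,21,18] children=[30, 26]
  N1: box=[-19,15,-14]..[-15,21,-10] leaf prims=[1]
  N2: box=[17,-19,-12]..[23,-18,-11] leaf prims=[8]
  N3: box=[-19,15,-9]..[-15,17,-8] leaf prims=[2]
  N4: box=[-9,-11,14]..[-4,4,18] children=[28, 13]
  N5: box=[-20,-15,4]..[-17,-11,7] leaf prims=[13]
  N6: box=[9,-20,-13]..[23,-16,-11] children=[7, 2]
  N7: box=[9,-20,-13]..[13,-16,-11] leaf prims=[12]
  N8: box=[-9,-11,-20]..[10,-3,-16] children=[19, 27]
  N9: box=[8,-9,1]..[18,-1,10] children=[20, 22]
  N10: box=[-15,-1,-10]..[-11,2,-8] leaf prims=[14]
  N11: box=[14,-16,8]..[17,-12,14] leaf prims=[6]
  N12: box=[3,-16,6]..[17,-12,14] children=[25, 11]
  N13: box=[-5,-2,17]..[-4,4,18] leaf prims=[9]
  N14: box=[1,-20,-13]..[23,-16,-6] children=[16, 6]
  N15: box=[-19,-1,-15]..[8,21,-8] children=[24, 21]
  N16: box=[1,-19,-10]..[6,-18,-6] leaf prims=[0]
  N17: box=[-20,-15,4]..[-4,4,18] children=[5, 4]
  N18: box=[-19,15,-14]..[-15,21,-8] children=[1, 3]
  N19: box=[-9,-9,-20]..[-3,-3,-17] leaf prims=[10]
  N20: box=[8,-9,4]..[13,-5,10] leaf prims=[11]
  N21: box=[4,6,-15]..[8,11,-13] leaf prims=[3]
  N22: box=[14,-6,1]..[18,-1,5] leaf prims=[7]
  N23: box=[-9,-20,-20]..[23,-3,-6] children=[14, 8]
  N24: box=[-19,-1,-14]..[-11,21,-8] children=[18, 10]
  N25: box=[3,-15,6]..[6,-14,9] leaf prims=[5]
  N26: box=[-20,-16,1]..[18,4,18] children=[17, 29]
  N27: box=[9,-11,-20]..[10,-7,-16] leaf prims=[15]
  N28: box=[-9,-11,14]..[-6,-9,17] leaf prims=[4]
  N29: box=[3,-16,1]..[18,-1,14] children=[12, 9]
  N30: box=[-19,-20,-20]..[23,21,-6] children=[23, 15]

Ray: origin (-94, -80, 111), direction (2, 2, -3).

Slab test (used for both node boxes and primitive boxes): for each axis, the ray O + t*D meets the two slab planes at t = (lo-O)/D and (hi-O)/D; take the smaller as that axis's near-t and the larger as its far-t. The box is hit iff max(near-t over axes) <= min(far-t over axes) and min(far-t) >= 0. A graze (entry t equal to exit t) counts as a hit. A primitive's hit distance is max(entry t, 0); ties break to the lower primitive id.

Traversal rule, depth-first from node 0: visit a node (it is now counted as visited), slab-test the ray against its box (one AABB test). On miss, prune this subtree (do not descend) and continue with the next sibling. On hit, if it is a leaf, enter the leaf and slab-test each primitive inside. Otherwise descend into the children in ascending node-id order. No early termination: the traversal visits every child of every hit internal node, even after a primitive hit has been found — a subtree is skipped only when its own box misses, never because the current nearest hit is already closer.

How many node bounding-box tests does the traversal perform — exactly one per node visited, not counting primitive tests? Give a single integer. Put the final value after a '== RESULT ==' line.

Trace the traversal:
N0 x:[37,117/2] y:[30,101/2] z:[31,131/3] -> hit [37,131/3], descend [26, 30]
  N26 x:[37,56] y:[32,42] z:[31,110/3] -> miss, prune
  N30 x:[75/2,117/2] y:[30,101/2] z:[39,131/3] -> hit [39,131/3], descend [15, 23]
    N15 x:[75/2,51] y:[79/2,101/2] z:[119/3,42] -> hit [119/3,42], descend [21, 24]
      N21 x:[49,51] y:[43,91/2] z:[124/3,42] -> miss, prune
      N24 x:[75/2,83/2] y:[79/2,101/2] z:[119/3,125/3] -> hit [119/3,83/2], descend [10, 18]
        N10 x:[79/2,83/2] y:[79/2,41] z:[119/3,121/3] -> hit [119/3,121/3] leaf, test {P14@t=119/3}
        N18 x:[75/2,79/2] y:[95/2,101/2] z:[119/3,125/3] -> miss, prune
    N23 x:[85/2,117/2] y:[30,77/2] z:[39,131/3] -> miss, prune

9 AABB tests over nodes [0, 26, 30, 15, 21, 24, 10, 18, 23]; 1 leaf entered; closest P14.

== RESULT ==
9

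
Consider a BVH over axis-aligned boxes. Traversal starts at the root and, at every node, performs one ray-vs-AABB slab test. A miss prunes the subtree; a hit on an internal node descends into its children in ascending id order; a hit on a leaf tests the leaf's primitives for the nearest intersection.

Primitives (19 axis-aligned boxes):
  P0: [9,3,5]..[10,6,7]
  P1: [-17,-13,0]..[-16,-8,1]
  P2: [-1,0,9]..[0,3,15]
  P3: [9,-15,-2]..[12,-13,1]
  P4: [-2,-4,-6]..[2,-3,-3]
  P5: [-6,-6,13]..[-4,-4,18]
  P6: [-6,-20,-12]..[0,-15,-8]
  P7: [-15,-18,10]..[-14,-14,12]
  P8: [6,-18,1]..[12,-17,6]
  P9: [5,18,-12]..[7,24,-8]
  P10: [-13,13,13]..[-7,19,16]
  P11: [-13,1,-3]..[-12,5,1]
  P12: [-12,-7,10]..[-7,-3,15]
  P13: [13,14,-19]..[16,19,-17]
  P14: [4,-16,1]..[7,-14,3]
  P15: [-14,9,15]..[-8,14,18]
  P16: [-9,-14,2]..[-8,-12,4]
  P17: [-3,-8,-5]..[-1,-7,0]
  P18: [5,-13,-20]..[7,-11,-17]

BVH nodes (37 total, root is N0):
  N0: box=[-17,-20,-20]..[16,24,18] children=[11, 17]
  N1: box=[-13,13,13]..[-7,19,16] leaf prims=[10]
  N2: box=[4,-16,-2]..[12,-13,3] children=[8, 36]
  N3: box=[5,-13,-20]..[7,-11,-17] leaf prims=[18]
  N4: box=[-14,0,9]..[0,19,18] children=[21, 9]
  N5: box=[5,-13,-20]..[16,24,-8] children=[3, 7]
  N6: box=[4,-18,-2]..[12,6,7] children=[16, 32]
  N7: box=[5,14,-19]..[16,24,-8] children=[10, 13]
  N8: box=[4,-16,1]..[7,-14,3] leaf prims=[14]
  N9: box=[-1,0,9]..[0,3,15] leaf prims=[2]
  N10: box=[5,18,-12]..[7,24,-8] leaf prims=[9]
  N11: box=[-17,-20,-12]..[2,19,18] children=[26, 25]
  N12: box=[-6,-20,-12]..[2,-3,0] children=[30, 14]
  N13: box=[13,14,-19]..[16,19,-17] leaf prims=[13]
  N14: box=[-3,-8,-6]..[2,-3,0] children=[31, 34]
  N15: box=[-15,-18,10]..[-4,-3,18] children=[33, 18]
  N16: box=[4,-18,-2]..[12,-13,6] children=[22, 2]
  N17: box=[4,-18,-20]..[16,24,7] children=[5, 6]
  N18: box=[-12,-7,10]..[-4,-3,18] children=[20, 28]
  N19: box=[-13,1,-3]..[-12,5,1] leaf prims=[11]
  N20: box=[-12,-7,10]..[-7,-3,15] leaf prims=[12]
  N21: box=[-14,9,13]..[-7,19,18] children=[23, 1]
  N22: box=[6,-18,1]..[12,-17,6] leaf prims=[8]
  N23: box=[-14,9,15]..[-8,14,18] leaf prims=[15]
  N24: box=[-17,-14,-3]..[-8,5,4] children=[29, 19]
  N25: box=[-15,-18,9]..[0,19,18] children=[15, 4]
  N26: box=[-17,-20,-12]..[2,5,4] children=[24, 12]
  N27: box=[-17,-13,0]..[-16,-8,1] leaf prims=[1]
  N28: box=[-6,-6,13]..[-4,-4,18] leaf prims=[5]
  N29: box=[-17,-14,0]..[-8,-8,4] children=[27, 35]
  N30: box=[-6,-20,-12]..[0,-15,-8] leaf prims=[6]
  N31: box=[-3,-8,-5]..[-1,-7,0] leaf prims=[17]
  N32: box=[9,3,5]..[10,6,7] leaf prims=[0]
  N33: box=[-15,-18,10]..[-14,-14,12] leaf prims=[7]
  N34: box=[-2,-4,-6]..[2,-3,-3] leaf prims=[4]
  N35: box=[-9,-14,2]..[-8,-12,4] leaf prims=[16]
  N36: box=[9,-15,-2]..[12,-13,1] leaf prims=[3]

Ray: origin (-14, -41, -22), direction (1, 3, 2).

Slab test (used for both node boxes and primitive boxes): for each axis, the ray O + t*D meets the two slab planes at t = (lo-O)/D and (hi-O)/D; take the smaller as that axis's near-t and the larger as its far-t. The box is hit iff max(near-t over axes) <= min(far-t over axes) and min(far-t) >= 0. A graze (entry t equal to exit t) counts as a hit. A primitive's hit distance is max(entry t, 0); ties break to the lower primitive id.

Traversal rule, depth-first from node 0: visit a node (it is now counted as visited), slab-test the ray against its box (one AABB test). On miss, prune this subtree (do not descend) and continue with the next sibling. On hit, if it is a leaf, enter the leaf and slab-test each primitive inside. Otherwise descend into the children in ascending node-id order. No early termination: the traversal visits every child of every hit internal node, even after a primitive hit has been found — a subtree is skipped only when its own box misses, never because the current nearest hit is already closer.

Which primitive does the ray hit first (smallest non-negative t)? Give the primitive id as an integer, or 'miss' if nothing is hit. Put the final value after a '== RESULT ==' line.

Trace the traversal:
N0 x:[-3,30] y:[7,65/3] z:[1,20] -> hit [7,20], descend [11, 17]
  N11 x:[-3,16] y:[7,20] z:[5,20] -> hit [7,16], descend [25, 26]
    N25 x:[-1,14] y:[23/3,20] z:[31/2,20] -> miss, prune
    N26 x:[-3,16] y:[7,46/3] z:[5,13] -> hit [7,13], descend [12, 24]
      N12 x:[8,16] y:[7,38/3] z:[5,11] -> hit [8,11], descend [14, 30]
        N14 x:[11,16] y:[11,38/3] z:[8,11] -> hit [11,11], descend [31, 34]
          N31 x:[11,13] y:[11,34/3] z:[17/2,11] -> hit [11,11] leaf, test {P17@t=11}
          N34 x:[12,16] y:[37/3,38/3] z:[8,19/2] -> miss, prune
        N30 x:[8,14] y:[7,26/3] z:[5,7] -> miss, prune
      N24 x:[-3,6] y:[9,46/3] z:[19/2,13] -> miss, prune
  N17 x:[18,30] y:[23/3,65/3] z:[1,29/2] -> miss, prune

Summary -> nodes [0, 11, 25, 26, 12, 14, 31, 34, 30, 24, 17]; box-tests=11; leaf-entries=1; first=P17

== RESULT ==
17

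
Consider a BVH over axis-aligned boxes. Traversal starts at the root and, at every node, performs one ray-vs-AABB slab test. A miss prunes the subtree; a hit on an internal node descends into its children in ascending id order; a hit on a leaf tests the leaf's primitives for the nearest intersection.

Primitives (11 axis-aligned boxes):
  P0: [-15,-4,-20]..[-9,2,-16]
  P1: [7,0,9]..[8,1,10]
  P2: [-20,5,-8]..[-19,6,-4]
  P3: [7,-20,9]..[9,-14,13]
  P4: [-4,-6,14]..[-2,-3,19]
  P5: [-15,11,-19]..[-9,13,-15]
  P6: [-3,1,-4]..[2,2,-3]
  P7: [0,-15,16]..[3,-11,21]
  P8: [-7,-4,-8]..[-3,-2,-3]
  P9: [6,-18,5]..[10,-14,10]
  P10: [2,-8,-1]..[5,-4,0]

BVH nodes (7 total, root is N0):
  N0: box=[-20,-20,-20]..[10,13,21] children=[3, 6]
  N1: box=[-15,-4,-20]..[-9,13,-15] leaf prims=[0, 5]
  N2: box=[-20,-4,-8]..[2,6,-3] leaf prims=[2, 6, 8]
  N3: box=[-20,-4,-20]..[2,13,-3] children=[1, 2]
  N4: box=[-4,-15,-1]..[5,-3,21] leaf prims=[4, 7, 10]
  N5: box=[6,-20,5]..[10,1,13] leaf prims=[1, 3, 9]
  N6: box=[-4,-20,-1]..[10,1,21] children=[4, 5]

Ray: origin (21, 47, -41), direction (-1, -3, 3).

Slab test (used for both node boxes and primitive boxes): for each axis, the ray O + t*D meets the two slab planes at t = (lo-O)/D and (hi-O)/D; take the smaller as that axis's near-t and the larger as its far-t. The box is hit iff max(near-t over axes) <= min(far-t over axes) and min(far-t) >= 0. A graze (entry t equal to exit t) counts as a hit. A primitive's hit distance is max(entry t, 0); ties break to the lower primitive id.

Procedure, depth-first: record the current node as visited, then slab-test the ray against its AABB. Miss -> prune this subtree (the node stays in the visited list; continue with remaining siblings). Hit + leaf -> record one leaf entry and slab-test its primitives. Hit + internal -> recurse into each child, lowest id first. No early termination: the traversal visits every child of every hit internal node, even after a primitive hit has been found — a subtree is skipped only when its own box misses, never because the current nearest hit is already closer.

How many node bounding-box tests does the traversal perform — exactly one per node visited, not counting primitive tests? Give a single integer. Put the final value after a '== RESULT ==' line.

Trace the traversal:
N0 x:[11,41] y:[34/3,67/3] z:[7,62/3] -> hit [34/3,62/3], descend [3, 6]
  N3 x:[19,41] y:[34/3,17] z:[7,38/3] -> miss, prune
  N6 x:[11,25] y:[46/3,67/3] z:[40/3,62/3] -> hit [46/3,62/3], descend [4, 5]
    N4 x:[16,25] y:[50/3,62/3] z:[40/3,62/3] -> hit [50/3,62/3] leaf, test {P4(miss), P7@t=58/3, P10(miss)}
    N5 x:[11,15] y:[46/3,67/3] z:[46/3,18] -> miss, prune

Visited [0, 3, 6, 4, 5]. Tests: 5 box, 1 leaf. Nearest: P7.

== RESULT ==
5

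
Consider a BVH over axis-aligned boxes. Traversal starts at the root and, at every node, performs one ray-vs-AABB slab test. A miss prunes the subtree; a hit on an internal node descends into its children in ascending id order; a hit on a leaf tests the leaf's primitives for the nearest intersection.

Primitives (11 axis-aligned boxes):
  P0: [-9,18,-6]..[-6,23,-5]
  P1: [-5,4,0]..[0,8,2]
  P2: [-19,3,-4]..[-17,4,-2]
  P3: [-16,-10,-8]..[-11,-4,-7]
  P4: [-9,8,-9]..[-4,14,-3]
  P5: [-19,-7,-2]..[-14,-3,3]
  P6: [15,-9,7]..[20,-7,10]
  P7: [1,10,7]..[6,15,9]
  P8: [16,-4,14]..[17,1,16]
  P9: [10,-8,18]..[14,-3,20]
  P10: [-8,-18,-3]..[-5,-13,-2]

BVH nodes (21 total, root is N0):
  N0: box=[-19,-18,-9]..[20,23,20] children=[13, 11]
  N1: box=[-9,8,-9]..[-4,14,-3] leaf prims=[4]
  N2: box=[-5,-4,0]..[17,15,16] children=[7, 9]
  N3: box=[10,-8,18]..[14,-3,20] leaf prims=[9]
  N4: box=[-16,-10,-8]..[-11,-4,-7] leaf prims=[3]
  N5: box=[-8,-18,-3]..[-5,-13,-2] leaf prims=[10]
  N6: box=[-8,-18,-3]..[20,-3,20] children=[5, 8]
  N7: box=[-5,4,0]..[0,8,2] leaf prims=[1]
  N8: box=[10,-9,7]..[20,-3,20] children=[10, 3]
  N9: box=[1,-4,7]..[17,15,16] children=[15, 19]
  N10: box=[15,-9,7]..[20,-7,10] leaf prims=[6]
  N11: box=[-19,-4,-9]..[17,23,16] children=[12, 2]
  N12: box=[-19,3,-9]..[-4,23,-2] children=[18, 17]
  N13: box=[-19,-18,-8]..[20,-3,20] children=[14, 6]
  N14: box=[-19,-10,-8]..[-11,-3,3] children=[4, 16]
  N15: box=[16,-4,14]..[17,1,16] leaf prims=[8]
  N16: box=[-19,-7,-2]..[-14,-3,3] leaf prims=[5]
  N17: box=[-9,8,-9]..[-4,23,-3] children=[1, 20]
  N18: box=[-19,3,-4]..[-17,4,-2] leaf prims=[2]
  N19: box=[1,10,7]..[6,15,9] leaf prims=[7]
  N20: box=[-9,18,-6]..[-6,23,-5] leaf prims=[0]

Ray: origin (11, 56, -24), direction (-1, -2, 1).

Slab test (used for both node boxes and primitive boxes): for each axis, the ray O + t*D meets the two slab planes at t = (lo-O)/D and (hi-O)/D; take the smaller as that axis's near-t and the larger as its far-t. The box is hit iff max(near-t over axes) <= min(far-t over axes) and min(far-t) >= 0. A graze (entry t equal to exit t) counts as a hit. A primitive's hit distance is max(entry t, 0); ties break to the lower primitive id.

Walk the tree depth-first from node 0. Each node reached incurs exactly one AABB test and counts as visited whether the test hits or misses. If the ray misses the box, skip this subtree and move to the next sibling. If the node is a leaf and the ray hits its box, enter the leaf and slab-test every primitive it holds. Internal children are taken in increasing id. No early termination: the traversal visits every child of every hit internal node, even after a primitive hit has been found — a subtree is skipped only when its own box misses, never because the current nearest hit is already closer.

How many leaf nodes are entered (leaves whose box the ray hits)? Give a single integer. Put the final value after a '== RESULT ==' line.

Walk:
N0 x:[-9,30] y:[33/2,37] z:[15,44] -> hit [33/2,30], descend [11, 13]
  N11 x:[-6,30] y:[33/2,30] z:[15,40] -> hit [33/2,30], descend [2, 12]
    N2 x:[-6,16] y:[41/2,30] z:[24,40] -> miss, prune
    N12 x:[15,30] y:[33/2,53/2] z:[15,22] -> hit [33/2,22], descend [17, 18]
      N17 x:[15,20] y:[33/2,24] z:[15,21] -> hit [33/2,20], descend [1, 20]
        N1 x:[15,20] y:[21,24] z:[15,21] -> miss, prune
        N20 x:[17,20] y:[33/2,19] z:[18,19] -> hit [18,19] leaf, test {P0@t=18}
      N18 x:[28,30] y:[26,53/2] z:[20,22] -> miss, prune
  N13 x:[-9,30] y:[59/2,37] z:[16,44] -> hit [59/2,30], descend [6, 14]
    N6 x:[-9,19] y:[59/2,37] z:[21,44] -> miss, prune
    N14 x:[22,30] y:[59/2,33] z:[16,27] -> miss, prune

11 AABB tests over nodes [0, 11, 2, 12, 17, 1, 20, 18, 13, 6, 14]; 1 leaf entered; closest P0.

== RESULT ==
1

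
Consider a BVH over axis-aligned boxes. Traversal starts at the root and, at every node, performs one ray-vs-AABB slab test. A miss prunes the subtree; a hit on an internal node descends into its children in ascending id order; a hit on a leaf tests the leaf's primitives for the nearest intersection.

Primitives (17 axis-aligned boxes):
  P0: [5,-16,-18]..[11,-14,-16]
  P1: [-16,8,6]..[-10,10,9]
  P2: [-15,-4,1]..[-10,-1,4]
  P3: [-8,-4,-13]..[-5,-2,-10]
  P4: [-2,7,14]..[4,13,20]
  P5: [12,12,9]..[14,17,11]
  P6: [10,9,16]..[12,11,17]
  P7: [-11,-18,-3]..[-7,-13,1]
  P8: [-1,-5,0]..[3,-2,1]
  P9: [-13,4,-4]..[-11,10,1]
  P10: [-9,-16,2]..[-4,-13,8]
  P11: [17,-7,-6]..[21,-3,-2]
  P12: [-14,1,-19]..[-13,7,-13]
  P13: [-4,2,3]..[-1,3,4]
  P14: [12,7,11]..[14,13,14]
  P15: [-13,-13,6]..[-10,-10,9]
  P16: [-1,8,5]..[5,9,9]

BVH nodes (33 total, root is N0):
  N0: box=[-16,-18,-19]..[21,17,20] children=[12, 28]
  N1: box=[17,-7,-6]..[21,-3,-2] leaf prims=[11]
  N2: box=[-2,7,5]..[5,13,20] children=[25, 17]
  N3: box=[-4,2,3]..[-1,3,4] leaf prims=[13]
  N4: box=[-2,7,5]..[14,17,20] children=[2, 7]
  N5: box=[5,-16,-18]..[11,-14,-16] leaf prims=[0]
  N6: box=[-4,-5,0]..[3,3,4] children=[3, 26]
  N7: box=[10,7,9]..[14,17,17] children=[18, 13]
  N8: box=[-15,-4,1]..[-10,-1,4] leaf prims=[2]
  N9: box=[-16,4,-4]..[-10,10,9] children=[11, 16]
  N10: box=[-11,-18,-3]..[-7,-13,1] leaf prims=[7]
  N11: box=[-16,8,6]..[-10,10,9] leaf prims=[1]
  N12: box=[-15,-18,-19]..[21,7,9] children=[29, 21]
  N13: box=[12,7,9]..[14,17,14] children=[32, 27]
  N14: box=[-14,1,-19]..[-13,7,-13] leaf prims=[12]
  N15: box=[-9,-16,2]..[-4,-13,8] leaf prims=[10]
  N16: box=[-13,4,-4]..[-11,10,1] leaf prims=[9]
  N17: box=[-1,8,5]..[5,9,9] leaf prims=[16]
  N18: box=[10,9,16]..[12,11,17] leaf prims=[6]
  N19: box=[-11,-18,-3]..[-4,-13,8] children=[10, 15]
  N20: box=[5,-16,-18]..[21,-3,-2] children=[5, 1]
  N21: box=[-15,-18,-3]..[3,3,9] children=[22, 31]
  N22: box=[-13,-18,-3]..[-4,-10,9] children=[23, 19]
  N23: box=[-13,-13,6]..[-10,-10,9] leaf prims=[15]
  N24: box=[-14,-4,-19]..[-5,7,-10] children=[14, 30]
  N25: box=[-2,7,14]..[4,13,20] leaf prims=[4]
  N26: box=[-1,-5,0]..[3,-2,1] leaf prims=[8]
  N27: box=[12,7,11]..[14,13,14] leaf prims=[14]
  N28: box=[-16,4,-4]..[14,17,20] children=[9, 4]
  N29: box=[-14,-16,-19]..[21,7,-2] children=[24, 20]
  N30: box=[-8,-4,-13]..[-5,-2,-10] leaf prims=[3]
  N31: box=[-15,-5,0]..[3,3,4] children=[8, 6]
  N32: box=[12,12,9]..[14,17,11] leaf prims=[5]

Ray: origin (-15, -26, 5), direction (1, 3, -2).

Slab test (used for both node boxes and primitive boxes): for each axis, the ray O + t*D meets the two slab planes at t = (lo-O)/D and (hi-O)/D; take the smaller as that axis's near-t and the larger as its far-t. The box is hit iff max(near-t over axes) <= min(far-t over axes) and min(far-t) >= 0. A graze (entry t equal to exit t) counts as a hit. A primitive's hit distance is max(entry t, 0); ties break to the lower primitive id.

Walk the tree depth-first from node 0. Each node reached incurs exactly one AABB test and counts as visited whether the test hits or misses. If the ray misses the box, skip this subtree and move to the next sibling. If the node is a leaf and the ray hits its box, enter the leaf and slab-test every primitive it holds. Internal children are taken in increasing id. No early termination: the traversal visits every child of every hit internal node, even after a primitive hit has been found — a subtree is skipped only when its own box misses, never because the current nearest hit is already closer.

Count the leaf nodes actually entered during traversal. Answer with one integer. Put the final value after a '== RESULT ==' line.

Trace the traversal:
N0 x:[-1,36] y:[8/3,43/3] z:[-15/2,12] -> hit [8/3,12], descend [12, 28]
  N12 x:[0,36] y:[8/3,11] z:[-2,12] -> hit [8/3,11], descend [21, 29]
    N21 x:[0,18] y:[8/3,29/3] z:[-2,4] -> hit [8/3,4], descend [22, 31]
      N22 x:[2,11] y:[8/3,16/3] z:[-2,4] -> hit [8/3,4], descend [19, 23]
        N19 x:[4,11] y:[8/3,13/3] z:[-3/2,4] -> hit [4,4], descend [10, 15]
          N10 x:[4,8] y:[8/3,13/3] z:[2,4] -> hit [4,4] leaf, test {P7@t=4}
          N15 x:[6,11] y:[10/3,13/3] z:[-3/2,3/2] -> miss, prune
        N23 x:[2,5] y:[13/3,16/3] z:[-2,-1/2] -> miss, prune
      N31 x:[0,18] y:[7,29/3] z:[1/2,5/2] -> miss, prune
    N29 x:[1,36] y:[10/3,11] z:[7/2,12] -> hit [7/2,11], descend [20, 24]
      N20 x:[20,36] y:[10/3,23/3] z:[7/2,23/2] -> miss, prune
      N24 x:[1,10] y:[22/3,11] z:[15/2,12] -> hit [15/2,10], descend [14, 30]
        N14 x:[1,2] y:[9,11] z:[9,12] -> miss, prune
        N30 x:[7,10] y:[22/3,8] z:[15/2,9] -> hit [15/2,8] leaf, test {P3@t=15/2}
  N28 x:[-1,29] y:[10,43/3] z:[-15/2,9/2] -> miss, prune

Visited [0, 12, 21, 22, 19, 10, 15, 23, 31, 29, 20, 24, 14, 30, 28]. Tests: 15 box, 2 leaf. Nearest: P7.

== RESULT ==
2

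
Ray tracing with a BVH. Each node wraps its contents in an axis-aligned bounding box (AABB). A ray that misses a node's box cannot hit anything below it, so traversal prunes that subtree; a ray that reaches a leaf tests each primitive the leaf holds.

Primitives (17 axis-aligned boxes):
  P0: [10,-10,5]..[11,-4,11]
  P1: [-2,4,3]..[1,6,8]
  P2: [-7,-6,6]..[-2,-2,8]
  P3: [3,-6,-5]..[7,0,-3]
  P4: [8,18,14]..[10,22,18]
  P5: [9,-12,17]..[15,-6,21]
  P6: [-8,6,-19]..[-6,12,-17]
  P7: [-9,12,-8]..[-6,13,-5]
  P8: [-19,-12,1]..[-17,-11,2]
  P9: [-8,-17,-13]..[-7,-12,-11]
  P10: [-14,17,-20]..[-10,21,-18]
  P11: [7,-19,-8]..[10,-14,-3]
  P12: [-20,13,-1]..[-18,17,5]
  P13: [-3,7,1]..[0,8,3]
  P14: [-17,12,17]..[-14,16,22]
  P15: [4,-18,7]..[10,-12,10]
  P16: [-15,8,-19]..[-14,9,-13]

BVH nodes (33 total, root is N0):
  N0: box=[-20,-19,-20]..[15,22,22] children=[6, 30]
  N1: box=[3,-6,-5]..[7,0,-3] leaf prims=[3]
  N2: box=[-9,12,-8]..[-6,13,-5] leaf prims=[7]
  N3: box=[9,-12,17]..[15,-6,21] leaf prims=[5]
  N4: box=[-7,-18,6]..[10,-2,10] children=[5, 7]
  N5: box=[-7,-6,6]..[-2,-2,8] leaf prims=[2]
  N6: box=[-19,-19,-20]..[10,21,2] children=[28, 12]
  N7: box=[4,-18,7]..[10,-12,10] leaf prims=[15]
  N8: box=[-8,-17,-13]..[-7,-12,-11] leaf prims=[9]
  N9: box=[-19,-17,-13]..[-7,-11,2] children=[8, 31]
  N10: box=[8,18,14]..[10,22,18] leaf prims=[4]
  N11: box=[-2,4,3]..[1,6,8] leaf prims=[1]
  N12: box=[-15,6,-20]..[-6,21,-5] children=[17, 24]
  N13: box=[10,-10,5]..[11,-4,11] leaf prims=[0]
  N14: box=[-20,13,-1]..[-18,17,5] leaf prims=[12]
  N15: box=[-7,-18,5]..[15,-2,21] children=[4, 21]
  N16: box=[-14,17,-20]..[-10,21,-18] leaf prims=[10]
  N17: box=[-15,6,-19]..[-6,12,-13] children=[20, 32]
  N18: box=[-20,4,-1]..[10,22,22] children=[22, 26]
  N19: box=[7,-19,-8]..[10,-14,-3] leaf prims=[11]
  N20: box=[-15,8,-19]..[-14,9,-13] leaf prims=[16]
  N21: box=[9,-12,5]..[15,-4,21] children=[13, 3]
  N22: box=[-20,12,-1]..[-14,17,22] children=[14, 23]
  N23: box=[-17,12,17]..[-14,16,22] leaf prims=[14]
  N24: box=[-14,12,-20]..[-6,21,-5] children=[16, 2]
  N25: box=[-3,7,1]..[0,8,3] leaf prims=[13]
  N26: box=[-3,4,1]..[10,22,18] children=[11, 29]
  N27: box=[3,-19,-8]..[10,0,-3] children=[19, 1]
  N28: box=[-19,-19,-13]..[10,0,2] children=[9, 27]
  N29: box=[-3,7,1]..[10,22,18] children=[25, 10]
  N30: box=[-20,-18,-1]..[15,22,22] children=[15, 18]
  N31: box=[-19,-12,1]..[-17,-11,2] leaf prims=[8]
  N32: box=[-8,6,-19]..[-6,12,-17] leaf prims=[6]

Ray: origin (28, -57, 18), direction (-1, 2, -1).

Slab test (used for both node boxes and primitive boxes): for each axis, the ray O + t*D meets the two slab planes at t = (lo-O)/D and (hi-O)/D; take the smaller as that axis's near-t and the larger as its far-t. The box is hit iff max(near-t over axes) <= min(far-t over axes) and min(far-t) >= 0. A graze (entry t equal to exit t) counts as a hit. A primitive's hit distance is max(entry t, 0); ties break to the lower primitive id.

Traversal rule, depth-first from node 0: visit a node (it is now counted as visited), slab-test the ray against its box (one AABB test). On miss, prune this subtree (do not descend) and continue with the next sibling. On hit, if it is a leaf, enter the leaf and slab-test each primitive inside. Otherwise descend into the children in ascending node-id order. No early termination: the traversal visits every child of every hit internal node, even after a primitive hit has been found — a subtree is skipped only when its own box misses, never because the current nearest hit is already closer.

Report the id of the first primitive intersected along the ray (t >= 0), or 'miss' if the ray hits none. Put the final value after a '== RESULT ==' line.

Trace the traversal:
N0 x:[13,48] y:[19,79/2] z:[-4,38] -> hit [19,38], descend [6, 30]
  N6 x:[18,47] y:[19,39] z:[16,38] -> hit [19,38], descend [12, 28]
    N12 x:[34,43] y:[63/2,39] z:[23,38] -> hit [34,38], descend [17, 24]
      N17 x:[34,43] y:[63/2,69/2] z:[31,37] -> hit [34,69/2], descend [20, 32]
        N20 x:[42,43] y:[65/2,33] z:[31,37] -> miss, prune
        N32 x:[34,36] y:[63/2,69/2] z:[35,37] -> miss, prune
      N24 x:[34,42] y:[69/2,39] z:[23,38] -> hit [69/2,38], descend [2, 16]
        N2 x:[34,37] y:[69/2,35] z:[23,26] -> miss, prune
        N16 x:[38,42] y:[37,39] z:[36,38] -> hit [38,38] leaf, test {P10@t=38}
    N28 x:[18,47] y:[19,57/2] z:[16,31] -> hit [19,57/2], descend [9, 27]
      N9 x:[35,47] y:[20,23] z:[16,31] -> miss, prune
      N27 x:[18,25] y:[19,57/2] z:[21,26] -> hit [21,25], descend [1, 19]
        N1 x:[21,25] y:[51/2,57/2] z:[21,23] -> miss, prune
        N19 x:[18,21] y:[19,43/2] z:[21,26] -> hit [21,21] leaf, test {P11@t=21}
  N30 x:[13,48] y:[39/2,79/2] z:[-4,19] -> miss, prune

order=[0, 6, 12, 17, 20, 32, 24, 2, 16, 28, 9, 27, 1, 19, 30]  |boxes|=15  |leaves|=2  hit=P11

== RESULT ==
11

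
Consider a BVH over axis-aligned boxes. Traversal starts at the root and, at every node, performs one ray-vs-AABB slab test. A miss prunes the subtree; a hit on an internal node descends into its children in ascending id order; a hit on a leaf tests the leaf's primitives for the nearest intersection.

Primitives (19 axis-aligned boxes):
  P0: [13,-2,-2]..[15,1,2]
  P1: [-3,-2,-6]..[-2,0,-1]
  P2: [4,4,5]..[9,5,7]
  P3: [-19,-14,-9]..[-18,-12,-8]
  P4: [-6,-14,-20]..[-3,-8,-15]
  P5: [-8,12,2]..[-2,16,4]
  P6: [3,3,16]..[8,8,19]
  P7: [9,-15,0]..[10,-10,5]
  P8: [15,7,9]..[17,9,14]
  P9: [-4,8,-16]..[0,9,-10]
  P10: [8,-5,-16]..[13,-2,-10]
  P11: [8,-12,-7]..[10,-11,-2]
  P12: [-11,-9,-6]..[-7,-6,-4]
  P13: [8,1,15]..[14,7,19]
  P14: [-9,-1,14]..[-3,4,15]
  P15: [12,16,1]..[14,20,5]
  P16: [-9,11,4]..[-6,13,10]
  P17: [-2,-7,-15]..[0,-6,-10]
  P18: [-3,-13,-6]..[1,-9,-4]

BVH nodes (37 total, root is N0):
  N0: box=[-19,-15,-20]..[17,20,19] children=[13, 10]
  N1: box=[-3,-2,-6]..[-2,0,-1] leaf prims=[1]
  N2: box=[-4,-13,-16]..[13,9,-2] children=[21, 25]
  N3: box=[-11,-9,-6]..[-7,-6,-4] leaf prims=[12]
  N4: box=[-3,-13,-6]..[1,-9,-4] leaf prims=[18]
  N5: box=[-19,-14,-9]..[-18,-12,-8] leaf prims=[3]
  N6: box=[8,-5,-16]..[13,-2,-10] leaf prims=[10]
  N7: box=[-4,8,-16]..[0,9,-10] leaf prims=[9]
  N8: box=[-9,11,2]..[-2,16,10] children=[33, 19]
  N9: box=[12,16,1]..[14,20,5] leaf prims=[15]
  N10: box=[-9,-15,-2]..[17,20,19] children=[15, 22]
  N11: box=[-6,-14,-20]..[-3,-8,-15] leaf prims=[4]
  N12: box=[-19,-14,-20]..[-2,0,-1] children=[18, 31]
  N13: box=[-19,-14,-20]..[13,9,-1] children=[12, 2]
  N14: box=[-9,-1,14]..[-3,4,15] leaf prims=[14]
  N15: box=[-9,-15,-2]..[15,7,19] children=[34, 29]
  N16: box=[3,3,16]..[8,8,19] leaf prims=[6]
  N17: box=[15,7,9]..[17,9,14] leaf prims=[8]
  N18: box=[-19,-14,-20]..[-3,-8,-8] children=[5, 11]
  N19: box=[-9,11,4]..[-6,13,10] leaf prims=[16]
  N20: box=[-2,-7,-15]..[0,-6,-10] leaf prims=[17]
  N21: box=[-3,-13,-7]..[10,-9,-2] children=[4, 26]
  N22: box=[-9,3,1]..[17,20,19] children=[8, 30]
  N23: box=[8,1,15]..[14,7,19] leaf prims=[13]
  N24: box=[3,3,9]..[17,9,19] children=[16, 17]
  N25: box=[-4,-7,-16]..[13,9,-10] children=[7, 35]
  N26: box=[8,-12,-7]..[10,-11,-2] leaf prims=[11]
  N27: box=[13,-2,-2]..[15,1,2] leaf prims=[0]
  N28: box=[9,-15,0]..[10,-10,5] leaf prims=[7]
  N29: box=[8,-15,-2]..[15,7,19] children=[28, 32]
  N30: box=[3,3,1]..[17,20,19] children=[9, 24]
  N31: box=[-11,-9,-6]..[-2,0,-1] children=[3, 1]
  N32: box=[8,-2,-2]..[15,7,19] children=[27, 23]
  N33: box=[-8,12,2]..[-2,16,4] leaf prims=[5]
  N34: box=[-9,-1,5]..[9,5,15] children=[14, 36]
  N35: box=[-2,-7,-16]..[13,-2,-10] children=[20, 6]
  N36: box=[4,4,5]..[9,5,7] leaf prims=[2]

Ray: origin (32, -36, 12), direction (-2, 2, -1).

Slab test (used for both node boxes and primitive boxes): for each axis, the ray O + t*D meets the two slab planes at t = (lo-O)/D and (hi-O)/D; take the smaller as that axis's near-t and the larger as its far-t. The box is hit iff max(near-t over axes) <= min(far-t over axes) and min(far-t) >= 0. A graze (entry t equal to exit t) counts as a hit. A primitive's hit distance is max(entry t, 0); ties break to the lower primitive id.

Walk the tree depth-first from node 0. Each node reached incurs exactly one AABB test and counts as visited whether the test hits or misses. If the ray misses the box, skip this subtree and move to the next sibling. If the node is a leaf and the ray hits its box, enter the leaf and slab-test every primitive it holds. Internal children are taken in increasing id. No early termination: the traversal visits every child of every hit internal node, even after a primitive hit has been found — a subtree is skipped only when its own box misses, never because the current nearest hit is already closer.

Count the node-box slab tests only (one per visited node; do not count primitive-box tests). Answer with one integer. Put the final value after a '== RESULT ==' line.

Walk:
N0 x:[15/2,51/2] y:[21/2,28] z:[-7,32] -> hit [21/2,51/2], descend [10, 13]
  N10 x:[15/2,41/2] y:[21/2,28] z:[-7,14] -> hit [21/2,14], descend [15, 22]
    N15 x:[17/2,41/2] y:[21/2,43/2] z:[-7,14] -> hit [21/2,14], descend [29, 34]
      N29 x:[17/2,12] y:[21/2,43/2] z:[-7,14] -> hit [21/2,12], descend [28, 32]
        N28 x:[11,23/2] y:[21/2,13] z:[7,12] -> hit [11,23/2] leaf, test {P7@t=11}
        N32 x:[17/2,12] y:[17,43/2] z:[-7,14] -> miss, prune
      N34 x:[23/2,41/2] y:[35/2,41/2] z:[-3,7] -> miss, prune
    N22 x:[15/2,41/2] y:[39/2,28] z:[-7,11] -> miss, prune
  N13 x:[19/2,51/2] y:[11,45/2] z:[13,32] -> hit [13,45/2], descend [2, 12]
    N2 x:[19/2,18] y:[23/2,45/2] z:[14,28] -> hit [14,18], descend [21, 25]
      N21 x:[11,35/2] y:[23/2,27/2] z:[14,19] -> miss, prune
      N25 x:[19/2,18] y:[29/2,45/2] z:[22,28] -> miss, prune
    N12 x:[17,51/2] y:[11,18] z:[13,32] -> hit [17,18], descend [18, 31]
      N18 x:[35/2,51/2] y:[11,14] z:[20,32] -> miss, prune
      N31 x:[17,43/2] y:[27/2,18] z:[13,18] -> hit [17,18], descend [1, 3]
        N1 x:[17,35/2] y:[17,18] z:[13,18] -> hit [17,35/2] leaf, test {P1@t=17}
        N3 x:[39/2,43/2] y:[27/2,15] z:[16,18] -> miss, prune

Visited [0, 10, 15, 29, 28, 32, 34, 22, 13, 2, 21, 25, 12, 18, 31, 1, 3]. Tests: 17 box, 2 leaf. Nearest: P7.

== RESULT ==
17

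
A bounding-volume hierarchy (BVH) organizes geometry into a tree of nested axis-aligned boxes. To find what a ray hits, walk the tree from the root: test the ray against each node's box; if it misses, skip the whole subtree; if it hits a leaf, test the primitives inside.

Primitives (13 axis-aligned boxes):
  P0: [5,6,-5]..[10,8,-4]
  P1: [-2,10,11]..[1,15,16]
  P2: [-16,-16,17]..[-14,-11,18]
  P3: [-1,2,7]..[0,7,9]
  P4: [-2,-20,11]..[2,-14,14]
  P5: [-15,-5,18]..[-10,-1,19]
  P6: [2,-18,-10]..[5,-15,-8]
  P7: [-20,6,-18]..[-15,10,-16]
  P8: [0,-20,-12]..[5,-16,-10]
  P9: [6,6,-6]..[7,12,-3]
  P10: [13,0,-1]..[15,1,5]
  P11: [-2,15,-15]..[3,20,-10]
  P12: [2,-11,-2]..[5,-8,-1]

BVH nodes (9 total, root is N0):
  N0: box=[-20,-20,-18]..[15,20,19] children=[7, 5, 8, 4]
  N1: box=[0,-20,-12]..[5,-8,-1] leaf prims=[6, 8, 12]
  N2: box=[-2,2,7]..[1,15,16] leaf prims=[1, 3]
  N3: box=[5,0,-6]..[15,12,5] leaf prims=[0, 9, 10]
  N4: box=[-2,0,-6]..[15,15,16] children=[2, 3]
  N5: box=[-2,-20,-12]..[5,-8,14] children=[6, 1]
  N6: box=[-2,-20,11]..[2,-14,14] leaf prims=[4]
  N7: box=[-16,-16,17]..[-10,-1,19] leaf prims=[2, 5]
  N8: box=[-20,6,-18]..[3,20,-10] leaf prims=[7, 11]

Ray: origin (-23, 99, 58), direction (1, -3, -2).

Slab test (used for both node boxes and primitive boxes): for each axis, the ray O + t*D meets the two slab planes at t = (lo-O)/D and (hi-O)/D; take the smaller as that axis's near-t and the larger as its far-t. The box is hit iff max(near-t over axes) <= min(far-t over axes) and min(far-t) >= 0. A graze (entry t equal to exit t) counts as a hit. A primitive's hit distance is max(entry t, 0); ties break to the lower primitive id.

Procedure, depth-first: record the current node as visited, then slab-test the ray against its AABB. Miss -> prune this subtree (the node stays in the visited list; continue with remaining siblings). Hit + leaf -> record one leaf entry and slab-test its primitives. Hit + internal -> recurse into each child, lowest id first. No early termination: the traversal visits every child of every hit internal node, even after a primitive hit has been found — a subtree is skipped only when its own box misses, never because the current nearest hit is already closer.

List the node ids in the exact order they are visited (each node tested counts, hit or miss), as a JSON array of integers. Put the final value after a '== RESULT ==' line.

Traverse from the root:
N0 x:[3,38] y:[79/3,119/3] z:[39/2,38] -> hit [79/3,38], descend [4, 5, 7, 8]
  N4 x:[21,38] y:[28,33] z:[21,32] -> hit [28,32], descend [2, 3]
    N2 x:[21,24] y:[28,97/3] z:[21,51/2] -> miss, prune
    N3 x:[28,38] y:[29,33] z:[53/2,32] -> hit [29,32] leaf, test {P0@t=31, P9(miss), P10(miss)}
  N5 x:[21,28] y:[107/3,119/3] z:[22,35] -> miss, prune
  N7 x:[7,13] y:[100/3,115/3] z:[39/2,41/2] -> miss, prune
  N8 x:[3,26] y:[79/3,31] z:[34,38] -> miss, prune

Summary -> nodes [0, 4, 2, 3, 5, 7, 8]; box-tests=7; leaf-entries=1; first=P0

== RESULT ==
[0, 4, 2, 3, 5, 7, 8]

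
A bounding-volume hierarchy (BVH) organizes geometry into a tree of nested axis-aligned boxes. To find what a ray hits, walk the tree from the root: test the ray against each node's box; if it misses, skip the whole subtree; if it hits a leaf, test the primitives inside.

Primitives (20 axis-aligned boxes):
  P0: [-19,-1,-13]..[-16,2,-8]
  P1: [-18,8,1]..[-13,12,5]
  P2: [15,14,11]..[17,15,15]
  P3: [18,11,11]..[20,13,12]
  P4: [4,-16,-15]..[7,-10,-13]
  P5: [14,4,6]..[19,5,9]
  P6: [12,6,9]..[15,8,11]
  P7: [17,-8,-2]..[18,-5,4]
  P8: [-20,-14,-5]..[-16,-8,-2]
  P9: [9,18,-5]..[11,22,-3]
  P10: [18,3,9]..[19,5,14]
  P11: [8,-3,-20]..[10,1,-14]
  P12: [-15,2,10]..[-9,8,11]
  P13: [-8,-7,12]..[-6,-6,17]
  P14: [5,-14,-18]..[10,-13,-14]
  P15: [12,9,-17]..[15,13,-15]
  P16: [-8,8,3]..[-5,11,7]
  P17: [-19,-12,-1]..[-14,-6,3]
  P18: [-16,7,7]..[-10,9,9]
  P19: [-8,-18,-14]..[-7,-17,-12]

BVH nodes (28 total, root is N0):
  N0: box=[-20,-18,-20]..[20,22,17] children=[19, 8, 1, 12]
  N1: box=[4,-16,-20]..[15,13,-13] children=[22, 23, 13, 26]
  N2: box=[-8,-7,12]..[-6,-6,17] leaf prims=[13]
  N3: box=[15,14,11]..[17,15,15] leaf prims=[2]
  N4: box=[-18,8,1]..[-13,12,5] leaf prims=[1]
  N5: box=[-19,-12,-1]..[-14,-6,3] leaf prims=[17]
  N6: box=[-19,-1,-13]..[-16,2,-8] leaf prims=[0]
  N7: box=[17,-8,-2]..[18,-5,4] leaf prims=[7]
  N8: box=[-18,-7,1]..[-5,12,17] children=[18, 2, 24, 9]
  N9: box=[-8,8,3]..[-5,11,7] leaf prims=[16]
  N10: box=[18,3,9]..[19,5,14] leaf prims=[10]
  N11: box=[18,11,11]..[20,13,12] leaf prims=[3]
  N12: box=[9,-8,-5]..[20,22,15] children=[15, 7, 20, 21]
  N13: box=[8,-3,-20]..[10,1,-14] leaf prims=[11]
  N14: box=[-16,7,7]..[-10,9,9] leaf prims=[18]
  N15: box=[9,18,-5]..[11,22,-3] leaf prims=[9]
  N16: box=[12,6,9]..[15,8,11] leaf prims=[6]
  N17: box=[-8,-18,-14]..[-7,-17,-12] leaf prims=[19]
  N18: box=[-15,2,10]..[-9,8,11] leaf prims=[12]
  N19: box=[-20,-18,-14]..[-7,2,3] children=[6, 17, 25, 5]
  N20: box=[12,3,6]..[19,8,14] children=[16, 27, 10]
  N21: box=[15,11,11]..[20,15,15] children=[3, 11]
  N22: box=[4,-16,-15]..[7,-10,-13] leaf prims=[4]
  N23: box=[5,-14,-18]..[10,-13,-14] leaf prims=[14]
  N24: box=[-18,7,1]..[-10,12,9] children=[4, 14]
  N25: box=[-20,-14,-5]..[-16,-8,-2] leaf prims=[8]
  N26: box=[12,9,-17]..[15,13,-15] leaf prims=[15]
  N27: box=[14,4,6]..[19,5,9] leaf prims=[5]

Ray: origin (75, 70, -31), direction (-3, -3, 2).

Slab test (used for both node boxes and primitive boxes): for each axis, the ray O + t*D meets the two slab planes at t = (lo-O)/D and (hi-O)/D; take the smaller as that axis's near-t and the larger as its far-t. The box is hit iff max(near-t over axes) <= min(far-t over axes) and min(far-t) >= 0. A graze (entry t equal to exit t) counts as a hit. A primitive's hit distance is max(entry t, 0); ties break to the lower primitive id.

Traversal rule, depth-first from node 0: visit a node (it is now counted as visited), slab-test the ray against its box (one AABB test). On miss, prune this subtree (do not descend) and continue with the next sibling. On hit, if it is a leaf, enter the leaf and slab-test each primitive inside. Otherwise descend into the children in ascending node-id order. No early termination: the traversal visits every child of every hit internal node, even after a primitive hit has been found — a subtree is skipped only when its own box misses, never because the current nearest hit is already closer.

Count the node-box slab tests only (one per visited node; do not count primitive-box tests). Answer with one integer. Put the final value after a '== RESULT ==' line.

Traverse from the root:
N0 x:[55/3,95/3] y:[16,88/3] z:[11/2,24] -> hit [55/3,24], descend [1, 8, 12, 19]
  N1 x:[20,71/3] y:[19,86/3] z:[11/2,9] -> miss, prune
  N8 x:[80/3,31] y:[58/3,77/3] z:[16,24] -> miss, prune
  N12 x:[55/3,22] y:[16,26] z:[13,23] -> hit [55/3,22], descend [7, 15, 20, 21]
    N7 x:[19,58/3] y:[25,26] z:[29/2,35/2] -> miss, prune
    N15 x:[64/3,22] y:[16,52/3] z:[13,14] -> miss, prune
    N20 x:[56/3,21] y:[62/3,67/3] z:[37/2,45/2] -> hit [62/3,21], descend [10, 16, 27]
      N10 x:[56/3,19] y:[65/3,67/3] z:[20,45/2] -> miss, prune
      N16 x:[20,21] y:[62/3,64/3] z:[20,21] -> hit [62/3,21] leaf, test {P6@t=62/3}
      N27 x:[56/3,61/3] y:[65/3,22] z:[37/2,20] -> miss, prune
    N21 x:[55/3,20] y:[55/3,59/3] z:[21,23] -> miss, prune
  N19 x:[82/3,95/3] y:[68/3,88/3] z:[17/2,17] -> miss, prune

Visited [0, 1, 8, 12, 7, 15, 20, 10, 16, 27, 21, 19]. Tests: 12 box, 1 leaf. Nearest: P6.

== RESULT ==
12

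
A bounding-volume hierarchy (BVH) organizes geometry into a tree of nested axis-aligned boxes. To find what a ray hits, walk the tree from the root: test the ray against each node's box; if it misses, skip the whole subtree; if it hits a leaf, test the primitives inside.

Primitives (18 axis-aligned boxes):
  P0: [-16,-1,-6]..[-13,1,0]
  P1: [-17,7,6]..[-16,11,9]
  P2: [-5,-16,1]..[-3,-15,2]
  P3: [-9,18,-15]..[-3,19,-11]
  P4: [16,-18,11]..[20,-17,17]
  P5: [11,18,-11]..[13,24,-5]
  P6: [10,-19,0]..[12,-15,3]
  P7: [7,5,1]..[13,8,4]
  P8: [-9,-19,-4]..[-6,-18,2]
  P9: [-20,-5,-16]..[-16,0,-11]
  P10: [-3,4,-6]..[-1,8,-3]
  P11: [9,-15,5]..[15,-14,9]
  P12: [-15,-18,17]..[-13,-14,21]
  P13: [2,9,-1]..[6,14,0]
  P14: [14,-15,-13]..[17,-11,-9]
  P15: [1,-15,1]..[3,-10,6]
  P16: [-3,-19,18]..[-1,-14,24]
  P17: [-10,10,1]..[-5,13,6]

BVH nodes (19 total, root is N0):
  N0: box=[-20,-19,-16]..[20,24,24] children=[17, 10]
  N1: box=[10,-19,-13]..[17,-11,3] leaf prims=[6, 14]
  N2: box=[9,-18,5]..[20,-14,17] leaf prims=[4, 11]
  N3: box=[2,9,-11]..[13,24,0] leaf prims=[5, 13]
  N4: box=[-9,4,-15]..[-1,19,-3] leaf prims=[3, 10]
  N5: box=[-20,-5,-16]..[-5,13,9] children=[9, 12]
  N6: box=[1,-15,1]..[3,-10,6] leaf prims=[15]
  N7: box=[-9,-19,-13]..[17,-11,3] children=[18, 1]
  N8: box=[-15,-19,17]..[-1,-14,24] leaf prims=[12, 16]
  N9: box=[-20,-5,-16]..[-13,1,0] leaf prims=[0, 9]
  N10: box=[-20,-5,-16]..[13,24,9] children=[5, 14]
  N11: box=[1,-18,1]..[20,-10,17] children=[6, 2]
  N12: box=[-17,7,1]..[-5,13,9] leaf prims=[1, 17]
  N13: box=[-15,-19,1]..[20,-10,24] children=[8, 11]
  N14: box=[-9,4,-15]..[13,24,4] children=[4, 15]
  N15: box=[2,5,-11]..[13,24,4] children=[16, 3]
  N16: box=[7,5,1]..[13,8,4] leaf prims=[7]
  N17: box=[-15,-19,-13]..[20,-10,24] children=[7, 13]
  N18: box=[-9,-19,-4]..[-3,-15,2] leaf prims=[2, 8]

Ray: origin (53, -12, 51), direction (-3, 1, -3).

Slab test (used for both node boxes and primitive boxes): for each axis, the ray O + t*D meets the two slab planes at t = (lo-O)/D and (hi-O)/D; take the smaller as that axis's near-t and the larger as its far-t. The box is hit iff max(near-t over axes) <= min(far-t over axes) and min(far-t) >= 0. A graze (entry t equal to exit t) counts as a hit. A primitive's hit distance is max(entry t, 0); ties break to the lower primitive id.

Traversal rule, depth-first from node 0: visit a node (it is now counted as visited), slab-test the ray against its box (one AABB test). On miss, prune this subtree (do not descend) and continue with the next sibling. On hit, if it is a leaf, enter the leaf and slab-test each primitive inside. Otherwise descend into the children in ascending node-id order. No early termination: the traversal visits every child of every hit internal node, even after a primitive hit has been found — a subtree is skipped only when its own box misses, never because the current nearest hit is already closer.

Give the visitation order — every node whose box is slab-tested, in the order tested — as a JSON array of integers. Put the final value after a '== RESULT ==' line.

Traverse from the root:
N0 x:[11,73/3] y:[-7,36] z:[9,67/3] -> hit [11,67/3], descend [10, 17]
  N10 x:[40/3,73/3] y:[7,36] z:[14,67/3] -> hit [14,67/3], descend [5, 14]
    N5 x:[58/3,73/3] y:[7,25] z:[14,67/3] -> hit [58/3,67/3], descend [9, 12]
      N9 x:[22,73/3] y:[7,13] z:[17,67/3] -> miss, prune
      N12 x:[58/3,70/3] y:[19,25] z:[14,50/3] -> miss, prune
    N14 x:[40/3,62/3] y:[16,36] z:[47/3,22] -> hit [16,62/3], descend [4, 15]
      N4 x:[18,62/3] y:[16,31] z:[18,22] -> hit [18,62/3] leaf, test {P3(miss), P10@t=18}
      N15 x:[40/3,17] y:[17,36] z:[47/3,62/3] -> hit [17,17], descend [3, 16]
        N3 x:[40/3,17] y:[21,36] z:[17,62/3] -> miss, prune
        N16 x:[40/3,46/3] y:[17,20] z:[47/3,50/3] -> miss, prune
  N17 x:[11,68/3] y:[-7,2] z:[9,64/3] -> miss, prune

order=[0, 10, 5, 9, 12, 14, 4, 15, 3, 16, 17]  |boxes|=11  |leaves|=1  hit=P10

== RESULT ==
[0, 10, 5, 9, 12, 14, 4, 15, 3, 16, 17]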